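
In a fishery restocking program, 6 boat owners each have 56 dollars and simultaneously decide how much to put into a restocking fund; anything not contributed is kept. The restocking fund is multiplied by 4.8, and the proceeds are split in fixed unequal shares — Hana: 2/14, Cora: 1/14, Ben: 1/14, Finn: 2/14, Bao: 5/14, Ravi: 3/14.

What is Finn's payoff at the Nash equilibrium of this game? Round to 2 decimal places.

Player j's private return per contributed unit is 4.8 × (j's share). Contributing is weakly dominant for j when that share is at least 1/4.8 = 0.2083, and contributing 0 is dominant otherwise.
Bao and Ravi are above the threshold, contributing 56 each; the remaining 4 contribute 0. Total contributed: 112.
Finn keeps 56 and receives 4.8 × 112 × 2/14 = 76.80 from the restocking fund, for a payoff of 132.80.

132.80 dollars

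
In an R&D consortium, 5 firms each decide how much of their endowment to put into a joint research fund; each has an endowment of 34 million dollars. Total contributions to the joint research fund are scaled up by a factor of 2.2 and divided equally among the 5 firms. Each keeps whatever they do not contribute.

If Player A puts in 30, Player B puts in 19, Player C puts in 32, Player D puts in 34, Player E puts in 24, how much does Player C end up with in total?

Total contributed: 30 + 19 + 32 + 34 + 24 = 139.
Each receives 2.2 × 139 / 5 = 61.16 from the joint research fund.
Player C keeps 34 − 32 = 2, so Player C's payoff is 2 + 61.16 = 63.16.

63.16 million dollars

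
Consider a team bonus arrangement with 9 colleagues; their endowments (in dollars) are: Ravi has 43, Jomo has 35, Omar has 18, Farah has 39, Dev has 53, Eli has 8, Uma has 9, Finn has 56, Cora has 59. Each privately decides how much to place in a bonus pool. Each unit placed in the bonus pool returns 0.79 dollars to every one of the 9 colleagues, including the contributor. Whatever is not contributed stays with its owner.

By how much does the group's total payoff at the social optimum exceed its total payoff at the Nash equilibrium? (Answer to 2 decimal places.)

1955.20 dollars

The private return per contributed unit is 0.79 < 1 for everyone, so the Nash equilibrium is zero contribution and the group total is Σ E_j = 43 + 35 + 18 + 39 + 53 + 8 + 9 + 56 + 59 = 320.
Each contributed unit returns 7.110 to the group, so the social optimum is full contribution by everyone: group total = 7.110 × 320 = 2275.20.
Efficiency loss = (7.110 − 1) × 320 = 1955.20.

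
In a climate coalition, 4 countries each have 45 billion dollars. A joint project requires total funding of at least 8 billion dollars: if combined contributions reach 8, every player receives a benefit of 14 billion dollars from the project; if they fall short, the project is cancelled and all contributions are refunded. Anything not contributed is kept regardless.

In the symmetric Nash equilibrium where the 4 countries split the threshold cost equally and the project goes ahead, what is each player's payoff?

57 billion dollars

Equal share of the threshold: 8/4 = 2.
At this profile no one gains by cutting their contribution: any cut drops the total below 8, the project is cancelled, contributions are refunded, and the deviator ends with 45, which is less than 45 − 2 + 14 = 57. Contributing more than 2 just wastes the excess. So contributing exactly 2 is a best response.
Each player's payoff: 45 − 2 + 14 = 57.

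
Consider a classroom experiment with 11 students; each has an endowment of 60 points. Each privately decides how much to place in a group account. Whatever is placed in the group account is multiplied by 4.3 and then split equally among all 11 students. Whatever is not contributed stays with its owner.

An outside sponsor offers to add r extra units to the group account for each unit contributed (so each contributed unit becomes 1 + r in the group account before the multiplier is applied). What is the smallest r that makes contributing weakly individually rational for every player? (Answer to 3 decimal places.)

With matching at rate r, one contributed unit becomes (1 + r) in the group account and returns 4.3 × (1 + r) / 11 to the contributor.
Setting this equal to 1: 1 + r = 11/4.3 = 2.5581.
So the minimum matching rate is r = 2.5581 − 1 = 1.558.

1.558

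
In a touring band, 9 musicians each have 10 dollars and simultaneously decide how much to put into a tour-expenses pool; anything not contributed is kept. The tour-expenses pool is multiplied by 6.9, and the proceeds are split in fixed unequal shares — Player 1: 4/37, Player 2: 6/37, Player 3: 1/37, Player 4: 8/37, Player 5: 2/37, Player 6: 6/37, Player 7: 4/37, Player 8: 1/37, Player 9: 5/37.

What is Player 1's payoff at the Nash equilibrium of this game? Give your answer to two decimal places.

For player j, contributing a unit is worthwhile iff 6.9 × (j's share) ≥ 1, i.e. iff j's share is at least 0.1449.
Player 2, Player 4 and Player 6 clear that bar, contributing 10 each; the remaining 6 contribute 0. Total contributed: 30.
Player 1 keeps 10 and receives 6.9 × 30 × 4/37 = 22.38 from the tour-expenses pool, for a payoff of 32.38.

32.38 dollars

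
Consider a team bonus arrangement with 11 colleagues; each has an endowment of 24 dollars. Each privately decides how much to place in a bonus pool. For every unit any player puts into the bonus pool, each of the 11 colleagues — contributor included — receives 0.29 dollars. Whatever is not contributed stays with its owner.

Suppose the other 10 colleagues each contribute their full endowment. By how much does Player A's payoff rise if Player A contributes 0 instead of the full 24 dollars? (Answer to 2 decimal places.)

Switching from a contribution of 24 to 0 lets Player A keep an extra 24 dollars, but lowers the bonus pool by 24, which costs Player A their own share of that drop: 0.29 × 24 = 6.96.
Net gain = 24 − 6.96 = 17.04. The private return per contributed unit (0.29) is below 1, so free-riding is indeed the best response regardless of what the others do.

17.04 dollars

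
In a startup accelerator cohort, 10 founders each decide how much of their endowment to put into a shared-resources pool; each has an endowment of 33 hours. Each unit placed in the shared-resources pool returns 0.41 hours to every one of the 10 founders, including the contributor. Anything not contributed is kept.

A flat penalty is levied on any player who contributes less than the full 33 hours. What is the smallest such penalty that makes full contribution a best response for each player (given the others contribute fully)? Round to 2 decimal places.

19.47 hours

Given the others contribute fully, the best deviation is to contribute 0 (any partial contribution still incurs the fine and gives up units whose private return 0.41 is below 1).
Deviating from 33 to 0 saves 33 hours but forfeits the deviator's share of the drop in the shared-resources pool: 0.41 × 33 = 13.53.
So the deviation gain is 33 − 13.53 = 19.47, and the fine must be at least 19.47 hours to wipe it out.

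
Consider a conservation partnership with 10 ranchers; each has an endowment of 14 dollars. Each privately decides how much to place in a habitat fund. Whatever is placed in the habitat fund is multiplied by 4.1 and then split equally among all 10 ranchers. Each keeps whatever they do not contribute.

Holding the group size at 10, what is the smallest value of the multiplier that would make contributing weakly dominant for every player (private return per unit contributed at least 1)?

10

A contributed unit returns (multiplier)/10 to its contributor.
This reaches 1 exactly when the multiplier is 10.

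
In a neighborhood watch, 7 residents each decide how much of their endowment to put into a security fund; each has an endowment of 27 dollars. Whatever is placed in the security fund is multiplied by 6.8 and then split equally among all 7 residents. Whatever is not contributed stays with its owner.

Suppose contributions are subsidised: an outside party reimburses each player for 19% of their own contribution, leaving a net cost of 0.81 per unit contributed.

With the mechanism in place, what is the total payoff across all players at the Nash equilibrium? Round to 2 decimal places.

Under the mechanism each unit contributed yields (6.8/7) / 0.81 = 1.1993 back to its contributor per unit of net cost, which exceeds 1, making full contribution the dominant choice for everyone.
So the Nash equilibrium is full contribution by all 7; the group earns 7 × (27 × 0.19 + 6.8 × 27) = 1321.11.

1321.11 dollars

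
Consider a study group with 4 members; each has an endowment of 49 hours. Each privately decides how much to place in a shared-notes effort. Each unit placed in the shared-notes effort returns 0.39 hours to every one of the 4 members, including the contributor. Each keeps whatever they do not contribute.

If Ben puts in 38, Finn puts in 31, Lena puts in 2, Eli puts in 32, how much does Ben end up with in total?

51.17 hours

Total contributed: 38 + 31 + 2 + 32 = 103.
Each receives 0.39 × 103 = 40.17 from the shared-notes effort.
Ben keeps 49 − 38 = 11, so Ben's payoff is 11 + 40.17 = 51.17.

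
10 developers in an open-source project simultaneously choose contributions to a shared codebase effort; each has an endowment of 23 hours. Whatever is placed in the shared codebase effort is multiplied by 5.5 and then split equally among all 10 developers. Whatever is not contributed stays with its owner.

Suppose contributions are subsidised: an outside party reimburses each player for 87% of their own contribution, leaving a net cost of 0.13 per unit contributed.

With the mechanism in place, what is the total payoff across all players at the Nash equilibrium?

1465.10 hours

Under the mechanism each unit contributed yields (5.5/10) / 0.13 = 4.2308 back to its contributor per unit of net cost, which exceeds 1, making full contribution the dominant choice for everyone.
At the Nash equilibrium everyone contributes 23. Group total payoff = 10 × (23 × 0.87 + 5.5 × 23) = 1465.10.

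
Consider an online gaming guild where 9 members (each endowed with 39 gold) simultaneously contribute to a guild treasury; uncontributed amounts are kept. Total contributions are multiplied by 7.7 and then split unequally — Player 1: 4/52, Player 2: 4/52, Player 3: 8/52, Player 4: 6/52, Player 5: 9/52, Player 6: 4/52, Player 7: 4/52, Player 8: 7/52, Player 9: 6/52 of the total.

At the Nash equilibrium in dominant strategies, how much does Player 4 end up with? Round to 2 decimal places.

142.95 gold

For player j, contributing a unit is worthwhile iff 7.7 × (j's share) ≥ 1, i.e. iff j's share is at least 0.1299.
The shares above 0.1299 belong to Player 3, Player 5 and Player 8, contributing 39 each; the remaining 6 contribute 0. Total contributed: 117.
Player 4 keeps 39 and receives 7.7 × 117 × 6/52 = 103.95 from the guild treasury, for a payoff of 142.95.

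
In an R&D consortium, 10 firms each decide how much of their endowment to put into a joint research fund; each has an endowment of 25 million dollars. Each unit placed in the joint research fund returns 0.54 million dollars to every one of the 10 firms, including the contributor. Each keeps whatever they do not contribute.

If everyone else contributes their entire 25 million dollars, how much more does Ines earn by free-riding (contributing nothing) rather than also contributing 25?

Switching from a contribution of 25 to 0 lets Ines keep an extra 25 million dollars, but lowers the joint research fund by 25, which costs Ines their own share of that drop: 0.54 × 25 = 13.50.
Net gain = 25 − 13.50 = 11.50. The private return per contributed unit (0.54) is below 1, so free-riding is indeed the best response regardless of what the others do.

11.50 million dollars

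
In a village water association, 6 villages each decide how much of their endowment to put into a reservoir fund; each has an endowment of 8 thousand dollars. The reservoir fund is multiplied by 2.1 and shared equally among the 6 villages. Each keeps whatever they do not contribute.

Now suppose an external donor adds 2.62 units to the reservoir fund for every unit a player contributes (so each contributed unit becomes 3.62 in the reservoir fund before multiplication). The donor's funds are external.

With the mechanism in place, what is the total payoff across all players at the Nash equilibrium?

With the mechanism, a contributed unit returns 2.1 × 3.62 / 6 = 1.2670 per unit of net cost to the contributor — now above 1 — so contributing fully is weakly dominant for every player.
At the Nash equilibrium everyone contributes 8. Group total payoff = 2.1 × 3.62 × 48 = 364.90.

364.90 thousand dollars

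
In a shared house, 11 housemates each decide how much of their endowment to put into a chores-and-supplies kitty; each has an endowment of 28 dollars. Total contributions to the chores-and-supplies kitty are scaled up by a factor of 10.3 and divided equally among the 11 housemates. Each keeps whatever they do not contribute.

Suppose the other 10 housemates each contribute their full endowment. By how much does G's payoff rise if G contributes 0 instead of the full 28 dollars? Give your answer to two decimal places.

Switching from a contribution of 28 to 0 lets G keep an extra 28 dollars, but lowers the chores-and-supplies kitty by 28, which costs G their own share of that drop: 10.3/11 × 28 = 26.22.
Net gain = 28 − 26.22 = 1.78. The private return per contributed unit (0.9364) is below 1, so free-riding is indeed the best response regardless of what the others do.

1.78 dollars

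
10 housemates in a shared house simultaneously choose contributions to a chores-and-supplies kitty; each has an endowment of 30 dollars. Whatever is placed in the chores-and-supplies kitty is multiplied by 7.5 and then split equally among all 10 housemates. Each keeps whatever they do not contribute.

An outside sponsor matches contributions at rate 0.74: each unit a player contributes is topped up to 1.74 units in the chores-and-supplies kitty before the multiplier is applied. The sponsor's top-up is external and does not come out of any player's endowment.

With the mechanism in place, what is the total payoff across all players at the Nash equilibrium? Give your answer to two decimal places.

3915.00 dollars

The effective private return per unit is now 7.5 × 1.74 / 10 = 1.3050 > 1, so every player's dominant strategy flips to full contribution.
So the Nash equilibrium is full contribution by all 10; the group earns 7.5 × 1.74 × 300 = 3915.00.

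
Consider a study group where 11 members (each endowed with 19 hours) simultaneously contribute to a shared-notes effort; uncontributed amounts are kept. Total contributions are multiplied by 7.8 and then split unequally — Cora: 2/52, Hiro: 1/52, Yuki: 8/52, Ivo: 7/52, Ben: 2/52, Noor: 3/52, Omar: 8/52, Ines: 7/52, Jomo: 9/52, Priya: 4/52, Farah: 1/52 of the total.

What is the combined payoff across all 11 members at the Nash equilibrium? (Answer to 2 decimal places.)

Each unit j contributes comes back to j as 7.8 × (j's share), so j prefers to contribute only if that share exceeds 1/7.8 = 0.1282; otherwise keeping the unit dominates.
Yuki, Ivo, Omar, Ines and Jomo clear that bar, contributing 19 each; the remaining 6 contribute 0. Total contributed: 95.
The shared-notes effort pays out 7.8 × 95 = 741.00 in total (split across the unequal shares, but the aggregate is all that matters for the group sum).
The 6 free-riders keep 19 each, adding 114. Group total = 114 + 741.00 = 855.00.

855.00 hours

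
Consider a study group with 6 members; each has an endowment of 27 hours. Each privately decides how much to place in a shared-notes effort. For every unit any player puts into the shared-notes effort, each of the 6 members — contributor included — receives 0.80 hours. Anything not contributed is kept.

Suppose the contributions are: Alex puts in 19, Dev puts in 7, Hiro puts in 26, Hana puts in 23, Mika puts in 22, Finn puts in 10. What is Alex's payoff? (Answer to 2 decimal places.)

Total contributed: 19 + 7 + 26 + 23 + 22 + 10 = 107.
Each receives 0.80 × 107 = 85.60 from the shared-notes effort.
Alex keeps 27 − 19 = 8, so Alex's payoff is 8 + 85.60 = 93.60.

93.60 hours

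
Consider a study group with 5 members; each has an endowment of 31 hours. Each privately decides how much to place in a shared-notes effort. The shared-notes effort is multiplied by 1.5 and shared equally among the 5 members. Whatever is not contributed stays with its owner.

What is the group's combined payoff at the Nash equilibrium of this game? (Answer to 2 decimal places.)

155.00 hours

Each contributed unit returns 1.5/5 = 0.3000 to its contributor — below 1 — so contributing 0 is dominant for every player. At the Nash equilibrium everyone keeps their 31, and the group total is 5 × 31 = 155.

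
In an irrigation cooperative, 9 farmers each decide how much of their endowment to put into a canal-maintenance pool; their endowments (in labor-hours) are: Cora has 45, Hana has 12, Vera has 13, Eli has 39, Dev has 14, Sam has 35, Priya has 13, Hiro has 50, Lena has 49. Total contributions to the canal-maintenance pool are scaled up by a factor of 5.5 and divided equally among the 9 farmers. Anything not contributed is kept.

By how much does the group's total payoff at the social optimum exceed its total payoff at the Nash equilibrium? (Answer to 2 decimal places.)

The private return per contributed unit is 5.5/9 = 0.6111 < 1 for every player regardless of endowment, so the Nash equilibrium is zero contribution and the group total is Σ E_j = 45 + 12 + 13 + 39 + 14 + 35 + 13 + 50 + 49 = 270.
Each contributed unit returns 5.500 to the group, so the social optimum is full contribution by everyone: group total = 5.500 × 270 = 1485.00.
Efficiency loss = (5.500 − 1) × 270 = 1215.00.

1215.00 labor-hours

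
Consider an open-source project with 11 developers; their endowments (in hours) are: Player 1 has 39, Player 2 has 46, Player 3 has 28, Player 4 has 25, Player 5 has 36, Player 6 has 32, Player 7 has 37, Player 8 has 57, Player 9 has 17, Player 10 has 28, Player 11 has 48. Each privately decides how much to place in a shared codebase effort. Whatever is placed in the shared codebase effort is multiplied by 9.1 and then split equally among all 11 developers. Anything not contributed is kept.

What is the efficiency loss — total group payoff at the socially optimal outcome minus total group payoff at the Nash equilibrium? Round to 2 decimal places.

The private return per contributed unit is 9.1/11 = 0.8273 < 1 for every player regardless of endowment, so the Nash equilibrium is zero contribution and the group total is Σ E_j = 39 + 46 + 28 + 25 + 36 + 32 + 37 + 57 + 17 + 28 + 48 = 393.
Each contributed unit returns 9.100 to the group, so the social optimum is full contribution by everyone: group total = 9.100 × 393 = 3576.30.
Efficiency loss = (9.100 − 1) × 393 = 3183.30.

3183.30 hours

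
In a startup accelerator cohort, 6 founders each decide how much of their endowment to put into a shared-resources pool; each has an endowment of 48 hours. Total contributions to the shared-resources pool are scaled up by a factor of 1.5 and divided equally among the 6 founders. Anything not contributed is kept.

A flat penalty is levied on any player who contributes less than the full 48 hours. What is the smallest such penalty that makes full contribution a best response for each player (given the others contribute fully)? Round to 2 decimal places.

Given the others contribute fully, the best deviation is to contribute 0 (any partial contribution still incurs the fine and gives up units whose private return 0.2500 is below 1).
Deviating from 48 to 0 saves 48 hours but forfeits the deviator's share of the drop in the shared-resources pool: 1.5/6 × 48 = 12.00.
So the deviation gain is 48 − 12.00 = 36.00, and the fine must be at least 36.00 hours to wipe it out.

36.00 hours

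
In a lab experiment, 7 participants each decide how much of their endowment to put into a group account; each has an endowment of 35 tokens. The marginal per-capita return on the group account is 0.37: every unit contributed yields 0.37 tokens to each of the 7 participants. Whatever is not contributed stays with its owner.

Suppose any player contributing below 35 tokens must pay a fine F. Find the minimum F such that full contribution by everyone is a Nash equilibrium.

22.05 tokens

Given the others contribute fully, the best deviation is to contribute 0 (any partial contribution still incurs the fine and gives up units whose private return 0.37 is below 1).
Deviating from 35 to 0 saves 35 tokens but forfeits the deviator's share of the drop in the group account: 0.37 × 35 = 12.95.
So the deviation gain is 35 − 12.95 = 22.05, and the fine must be at least 22.05 tokens to wipe it out.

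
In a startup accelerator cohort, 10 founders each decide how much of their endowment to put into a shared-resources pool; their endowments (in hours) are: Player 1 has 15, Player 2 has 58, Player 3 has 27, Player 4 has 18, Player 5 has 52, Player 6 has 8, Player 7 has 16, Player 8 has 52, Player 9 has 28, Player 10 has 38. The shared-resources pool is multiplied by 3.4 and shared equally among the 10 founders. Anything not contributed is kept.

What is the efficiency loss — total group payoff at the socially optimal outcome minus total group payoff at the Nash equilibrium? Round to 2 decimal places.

The private return per contributed unit is 3.4/10 = 0.3400 < 1 for every player regardless of endowment, so the Nash equilibrium is zero contribution and the group total is Σ E_j = 15 + 58 + 27 + 18 + 52 + 8 + 16 + 52 + 28 + 38 = 312.
Each contributed unit returns 3.400 to the group, so the social optimum is full contribution by everyone: group total = 3.400 × 312 = 1060.80.
Efficiency loss = (3.400 − 1) × 312 = 748.80.

748.80 hours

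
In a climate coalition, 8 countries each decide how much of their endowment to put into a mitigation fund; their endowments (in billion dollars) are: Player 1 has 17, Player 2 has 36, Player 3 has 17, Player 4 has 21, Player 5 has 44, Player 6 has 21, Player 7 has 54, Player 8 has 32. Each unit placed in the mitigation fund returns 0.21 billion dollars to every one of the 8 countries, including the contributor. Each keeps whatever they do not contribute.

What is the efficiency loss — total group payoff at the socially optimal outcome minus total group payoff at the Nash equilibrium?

164.56 billion dollars

The private return per contributed unit is 0.21 < 1 for everyone, so the Nash equilibrium is zero contribution and the group total is Σ E_j = 17 + 36 + 17 + 21 + 44 + 21 + 54 + 32 = 242.
Each contributed unit returns 1.680 to the group, so the social optimum is full contribution by everyone: group total = 1.680 × 242 = 406.56.
Efficiency loss = (1.680 − 1) × 242 = 164.56.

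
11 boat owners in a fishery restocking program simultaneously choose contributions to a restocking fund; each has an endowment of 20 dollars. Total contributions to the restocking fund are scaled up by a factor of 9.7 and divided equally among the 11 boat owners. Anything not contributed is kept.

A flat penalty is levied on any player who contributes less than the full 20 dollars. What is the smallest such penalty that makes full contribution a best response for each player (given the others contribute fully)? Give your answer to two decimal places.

2.36 dollars

Given the others contribute fully, the best deviation is to contribute 0 (any partial contribution still incurs the fine and gives up units whose private return 0.8818 is below 1).
Deviating from 20 to 0 saves 20 dollars but forfeits the deviator's share of the drop in the restocking fund: 9.7/11 × 20 = 17.64.
So the deviation gain is 20 − 17.64 = 2.36, and the fine must be at least 2.36 dollars to wipe it out.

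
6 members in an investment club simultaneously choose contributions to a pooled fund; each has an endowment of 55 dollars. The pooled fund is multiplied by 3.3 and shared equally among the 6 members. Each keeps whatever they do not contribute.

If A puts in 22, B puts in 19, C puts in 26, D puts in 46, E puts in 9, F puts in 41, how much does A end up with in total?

122.65 dollars

Total contributed: 22 + 19 + 26 + 46 + 9 + 41 = 163.
Each receives 3.3 × 163 / 6 = 89.65 from the pooled fund.
A keeps 55 − 22 = 33, so A's payoff is 33 + 89.65 = 122.65.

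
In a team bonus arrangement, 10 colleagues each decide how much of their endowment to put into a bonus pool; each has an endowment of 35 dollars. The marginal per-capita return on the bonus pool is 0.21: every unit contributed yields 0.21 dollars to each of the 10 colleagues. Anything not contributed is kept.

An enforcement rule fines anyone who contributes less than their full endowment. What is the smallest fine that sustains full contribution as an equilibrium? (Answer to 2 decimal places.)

27.65 dollars

Given the others contribute fully, the best deviation is to contribute 0 (any partial contribution still incurs the fine and gives up units whose private return 0.21 is below 1).
Deviating from 35 to 0 saves 35 dollars but forfeits the deviator's share of the drop in the bonus pool: 0.21 × 35 = 7.35.
So the deviation gain is 35 − 7.35 = 27.65, and the fine must be at least 27.65 dollars to wipe it out.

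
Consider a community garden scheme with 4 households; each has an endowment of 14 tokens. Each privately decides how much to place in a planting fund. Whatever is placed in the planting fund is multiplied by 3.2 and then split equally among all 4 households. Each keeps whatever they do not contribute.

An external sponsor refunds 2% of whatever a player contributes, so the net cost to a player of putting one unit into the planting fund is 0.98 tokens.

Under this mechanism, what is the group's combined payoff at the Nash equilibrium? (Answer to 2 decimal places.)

56.00 tokens

Even with the mechanism, each unit contributed returns only (3.2/4) / 0.98 = 0.8163 per unit of net cost, so contributing nothing is still dominant.
At the Nash equilibrium no one contributes; group total payoff = 4 × 14 = 56.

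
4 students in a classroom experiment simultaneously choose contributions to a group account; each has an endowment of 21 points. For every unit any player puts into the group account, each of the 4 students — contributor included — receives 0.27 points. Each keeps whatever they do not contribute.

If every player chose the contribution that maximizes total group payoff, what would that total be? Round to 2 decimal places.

90.72 points

Each contributed unit returns 1.080 to the group as a whole (0.27 to each of 4 players), which exceeds 1, so the social optimum is full contribution: group total = 1.080 × 84 = 90.72.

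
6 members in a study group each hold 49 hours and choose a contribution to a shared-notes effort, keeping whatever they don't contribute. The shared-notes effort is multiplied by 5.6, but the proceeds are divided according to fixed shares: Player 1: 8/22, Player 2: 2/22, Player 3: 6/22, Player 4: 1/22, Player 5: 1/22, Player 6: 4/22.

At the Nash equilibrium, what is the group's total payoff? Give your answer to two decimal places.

970.20 hours

A player with share s gets back 5.6·s per unit contributed, so full contribution is dominant for anyone with s > 1/5.6 = 0.1786 and zero contribution is dominant for anyone below.
The shares above 0.1786 belong to Player 1, Player 3 and Player 6, contributing 49 each; the remaining 3 contribute 0. Total contributed: 147.
The shared-notes effort pays out 5.6 × 147 = 823.20 in total (split across the unequal shares, but the aggregate is all that matters for the group sum).
The 3 free-riders keep 49 each, adding 147. Group total = 147 + 823.20 = 970.20.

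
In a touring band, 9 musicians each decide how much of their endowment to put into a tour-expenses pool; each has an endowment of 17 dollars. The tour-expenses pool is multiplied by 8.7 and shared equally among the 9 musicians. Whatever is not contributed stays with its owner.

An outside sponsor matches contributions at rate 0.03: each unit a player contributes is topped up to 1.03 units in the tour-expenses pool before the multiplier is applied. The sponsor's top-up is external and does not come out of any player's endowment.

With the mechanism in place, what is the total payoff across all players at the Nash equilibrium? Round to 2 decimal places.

With the mechanism, a contributed unit returns 8.7 × 1.03 / 9 = 0.9957 per unit of net cost — still below 1 — so contributing 0 remains dominant for every player.
Everyone keeps their endowment and the group total is 9 × 17 = 153.

153.00 dollars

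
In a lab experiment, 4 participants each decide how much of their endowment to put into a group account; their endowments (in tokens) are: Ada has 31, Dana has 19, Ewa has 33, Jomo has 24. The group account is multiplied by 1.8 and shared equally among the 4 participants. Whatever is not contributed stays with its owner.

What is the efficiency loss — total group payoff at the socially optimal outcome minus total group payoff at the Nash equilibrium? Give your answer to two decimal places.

The private return per contributed unit is 1.8/4 = 0.4500 < 1 for every player regardless of endowment, so the Nash equilibrium is zero contribution and the group total is Σ E_j = 31 + 19 + 33 + 24 = 107.
Each contributed unit returns 1.800 to the group, so the social optimum is full contribution by everyone: group total = 1.800 × 107 = 192.60.
Efficiency loss = (1.800 − 1) × 107 = 85.60.

85.60 tokens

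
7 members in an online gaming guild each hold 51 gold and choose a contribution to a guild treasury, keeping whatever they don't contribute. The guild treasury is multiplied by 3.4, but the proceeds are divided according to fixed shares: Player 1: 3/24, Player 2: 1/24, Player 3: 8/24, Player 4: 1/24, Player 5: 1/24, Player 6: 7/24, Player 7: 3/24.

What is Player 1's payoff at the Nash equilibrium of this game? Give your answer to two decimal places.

For player j, contributing a unit is worthwhile iff 3.4 × (j's share) ≥ 1, i.e. iff j's share is at least 0.2941.
Only Player 3 (8/24) clears that bar, contributing 51; the remaining 6 contribute 0. Total contributed: 51.
Player 1 keeps 51 and receives 3.4 × 51 × 3/24 = 21.68 from the guild treasury, for a payoff of 72.68.

72.68 gold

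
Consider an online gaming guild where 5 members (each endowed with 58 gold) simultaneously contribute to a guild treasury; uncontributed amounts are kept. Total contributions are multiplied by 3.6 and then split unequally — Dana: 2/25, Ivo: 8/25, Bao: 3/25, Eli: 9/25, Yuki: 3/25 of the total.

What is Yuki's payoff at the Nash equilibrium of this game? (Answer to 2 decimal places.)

108.11 gold

Each unit j contributes comes back to j as 3.6 × (j's share), so j prefers to contribute only if that share exceeds 1/3.6 = 0.2778; otherwise keeping the unit dominates.
Ivo and Eli are above the threshold, contributing 58 each; the remaining 3 contribute 0. Total contributed: 116.
Yuki keeps 58 and receives 3.6 × 116 × 3/25 = 50.11 from the guild treasury, for a payoff of 108.11.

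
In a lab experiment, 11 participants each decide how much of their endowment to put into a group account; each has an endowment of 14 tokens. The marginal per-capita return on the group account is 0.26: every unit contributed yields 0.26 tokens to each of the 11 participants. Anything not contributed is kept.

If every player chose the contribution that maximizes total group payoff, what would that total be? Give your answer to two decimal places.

Each contributed unit returns 2.860 to the group as a whole (0.26 to each of 11 players), which exceeds 1, so the social optimum is full contribution: group total = 2.860 × 154 = 440.44.

440.44 tokens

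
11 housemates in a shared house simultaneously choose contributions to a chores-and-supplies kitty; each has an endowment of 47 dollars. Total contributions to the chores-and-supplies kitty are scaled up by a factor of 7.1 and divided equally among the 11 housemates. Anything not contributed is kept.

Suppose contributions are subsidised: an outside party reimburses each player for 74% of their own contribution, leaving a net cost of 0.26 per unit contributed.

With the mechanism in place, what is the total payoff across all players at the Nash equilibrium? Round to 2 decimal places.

4053.28 dollars

Under the mechanism each unit contributed yields (7.1/11) / 0.26 = 2.4825 back to its contributor per unit of net cost, which exceeds 1, making full contribution the dominant choice for everyone.
At the Nash equilibrium everyone contributes 47. Group total payoff = 11 × (47 × 0.74 + 7.1 × 47) = 4053.28.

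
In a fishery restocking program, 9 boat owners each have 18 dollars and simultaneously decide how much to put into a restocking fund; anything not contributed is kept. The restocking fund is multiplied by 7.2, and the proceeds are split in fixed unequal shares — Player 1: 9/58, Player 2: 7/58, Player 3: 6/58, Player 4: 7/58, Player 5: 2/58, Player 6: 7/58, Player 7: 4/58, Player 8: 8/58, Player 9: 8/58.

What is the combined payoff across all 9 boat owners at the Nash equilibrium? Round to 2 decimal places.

273.60 dollars

Each unit j contributes comes back to j as 7.2 × (j's share), so j prefers to contribute only if that share exceeds 1/7.2 = 0.1389; otherwise keeping the unit dominates.
The only share above 0.1389 is Player 1's 9/58, contributing 18; the remaining 8 contribute 0. Total contributed: 18.
The restocking fund pays out 7.2 × 18 = 129.60 in total (split across the unequal shares, but the aggregate is all that matters for the group sum).
The 8 free-riders keep 18 each, adding 144. Group total = 144 + 129.60 = 273.60.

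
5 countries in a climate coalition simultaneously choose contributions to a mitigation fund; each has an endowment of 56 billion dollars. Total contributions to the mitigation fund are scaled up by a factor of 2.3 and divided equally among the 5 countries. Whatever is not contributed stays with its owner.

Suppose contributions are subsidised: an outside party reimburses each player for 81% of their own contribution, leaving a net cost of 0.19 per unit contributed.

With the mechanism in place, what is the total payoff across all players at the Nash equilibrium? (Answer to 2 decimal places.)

Under the mechanism each unit contributed yields (2.3/5) / 0.19 = 2.4211 back to its contributor per unit of net cost, which exceeds 1, making full contribution the dominant choice for everyone.
At the Nash equilibrium everyone contributes 56. Group total payoff = 5 × (56 × 0.81 + 2.3 × 56) = 870.80.

870.80 billion dollars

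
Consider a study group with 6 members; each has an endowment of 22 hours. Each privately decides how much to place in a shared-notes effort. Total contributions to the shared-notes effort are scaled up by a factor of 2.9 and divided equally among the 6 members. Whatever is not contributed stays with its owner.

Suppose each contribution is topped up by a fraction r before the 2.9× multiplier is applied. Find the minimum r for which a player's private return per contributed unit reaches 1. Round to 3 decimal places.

1.069

With matching at rate r, one contributed unit becomes (1 + r) in the shared-notes effort and returns 2.9 × (1 + r) / 6 to the contributor.
Setting this equal to 1: 1 + r = 6/2.9 = 2.0690.
So the minimum matching rate is r = 2.0690 − 1 = 1.069.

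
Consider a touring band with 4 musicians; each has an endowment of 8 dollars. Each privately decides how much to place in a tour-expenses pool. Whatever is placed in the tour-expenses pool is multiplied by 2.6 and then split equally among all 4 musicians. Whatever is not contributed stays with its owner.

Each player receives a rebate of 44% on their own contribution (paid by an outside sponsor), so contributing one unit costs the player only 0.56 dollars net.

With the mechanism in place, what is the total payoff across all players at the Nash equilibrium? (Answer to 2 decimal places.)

97.28 dollars

Under the mechanism each unit contributed yields (2.6/4) / 0.56 = 1.1607 back to its contributor per unit of net cost, which exceeds 1, making full contribution the dominant choice for everyone.
So the Nash equilibrium is full contribution by all 4; the group earns 4 × (8 × 0.44 + 2.6 × 8) = 97.28.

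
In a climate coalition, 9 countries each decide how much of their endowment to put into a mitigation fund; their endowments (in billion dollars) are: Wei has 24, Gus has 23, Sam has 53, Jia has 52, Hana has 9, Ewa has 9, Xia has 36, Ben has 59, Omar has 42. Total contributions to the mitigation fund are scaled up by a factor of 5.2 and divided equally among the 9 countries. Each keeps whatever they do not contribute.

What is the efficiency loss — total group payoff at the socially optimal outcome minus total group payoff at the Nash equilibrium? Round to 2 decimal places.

The private return per contributed unit is 5.2/9 = 0.5778 < 1 for every player regardless of endowment, so the Nash equilibrium is zero contribution and the group total is Σ E_j = 24 + 23 + 53 + 52 + 9 + 9 + 36 + 59 + 42 = 307.
Each contributed unit returns 5.200 to the group, so the social optimum is full contribution by everyone: group total = 5.200 × 307 = 1596.40.
Efficiency loss = (5.200 − 1) × 307 = 1289.40.

1289.40 billion dollars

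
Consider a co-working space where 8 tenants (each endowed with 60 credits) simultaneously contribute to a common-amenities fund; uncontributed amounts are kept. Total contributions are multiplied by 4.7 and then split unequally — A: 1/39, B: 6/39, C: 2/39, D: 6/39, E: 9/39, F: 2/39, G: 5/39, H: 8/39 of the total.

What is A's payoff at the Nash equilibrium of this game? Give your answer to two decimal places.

67.23 credits

Each unit j contributes comes back to j as 4.7 × (j's share), so j prefers to contribute only if that share exceeds 1/4.7 = 0.2128; otherwise keeping the unit dominates.
Only E (9/39) clears that bar, contributing 60; the remaining 7 contribute 0. Total contributed: 60.
A keeps 60 and receives 4.7 × 60 × 1/39 = 7.23 from the common-amenities fund, for a payoff of 67.23.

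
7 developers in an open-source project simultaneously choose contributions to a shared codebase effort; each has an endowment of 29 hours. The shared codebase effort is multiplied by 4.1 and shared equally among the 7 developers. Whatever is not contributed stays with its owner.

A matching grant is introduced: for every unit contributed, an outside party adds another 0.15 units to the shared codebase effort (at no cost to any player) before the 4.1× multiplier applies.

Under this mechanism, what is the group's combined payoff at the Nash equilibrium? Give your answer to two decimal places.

The effective private return is 4.1 × 1.15 / 7 = 0.6736, which is still under 1, so the mechanism doesn't change anyone's dominant strategy: zero contribution.
Everyone keeps their endowment and the group total is 7 × 29 = 203.

203.00 hours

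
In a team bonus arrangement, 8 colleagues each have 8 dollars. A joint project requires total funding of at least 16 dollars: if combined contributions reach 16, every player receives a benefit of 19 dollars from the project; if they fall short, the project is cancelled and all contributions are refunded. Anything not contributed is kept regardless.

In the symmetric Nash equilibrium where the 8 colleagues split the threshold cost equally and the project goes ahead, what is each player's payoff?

Equal share of the threshold: 16/8 = 2.
At this profile no one gains by cutting their contribution: any cut drops the total below 16, the project is cancelled, contributions are refunded, and the deviator ends with 8, which is less than 8 − 2 + 19 = 25. Contributing more than 2 just wastes the excess. So contributing exactly 2 is a best response.
Each player's payoff: 8 − 2 + 19 = 25.

25 dollars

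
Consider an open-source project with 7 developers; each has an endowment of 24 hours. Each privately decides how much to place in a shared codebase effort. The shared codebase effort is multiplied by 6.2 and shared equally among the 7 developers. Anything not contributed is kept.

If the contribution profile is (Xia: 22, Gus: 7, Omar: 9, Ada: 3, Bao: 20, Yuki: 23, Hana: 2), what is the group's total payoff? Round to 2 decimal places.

Total contributed: 22 + 7 + 9 + 3 + 20 + 23 + 2 = 86; total kept: 7 × 24 − 86 = 82.
The shared codebase effort pays out 6.2 × 86 = 533.20 in aggregate.
Group total = 82 + 533.20 = 615.20.

615.20 hours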